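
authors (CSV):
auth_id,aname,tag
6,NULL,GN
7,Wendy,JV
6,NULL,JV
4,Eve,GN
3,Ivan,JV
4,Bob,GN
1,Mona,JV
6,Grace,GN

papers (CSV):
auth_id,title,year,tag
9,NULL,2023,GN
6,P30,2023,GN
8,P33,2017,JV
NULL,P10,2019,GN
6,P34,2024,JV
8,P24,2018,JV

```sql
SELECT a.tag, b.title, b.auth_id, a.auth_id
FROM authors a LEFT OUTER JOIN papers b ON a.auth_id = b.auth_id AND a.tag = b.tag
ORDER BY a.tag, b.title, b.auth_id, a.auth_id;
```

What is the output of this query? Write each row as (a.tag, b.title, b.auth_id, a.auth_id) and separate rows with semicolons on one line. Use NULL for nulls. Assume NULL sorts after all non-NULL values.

(GN, P30, 6, 6); (GN, P30, 6, 6); (GN, NULL, NULL, 4); (GN, NULL, NULL, 4); (JV, P34, 6, 6); (JV, NULL, NULL, 1); (JV, NULL, NULL, 3); (JV, NULL, NULL, 7)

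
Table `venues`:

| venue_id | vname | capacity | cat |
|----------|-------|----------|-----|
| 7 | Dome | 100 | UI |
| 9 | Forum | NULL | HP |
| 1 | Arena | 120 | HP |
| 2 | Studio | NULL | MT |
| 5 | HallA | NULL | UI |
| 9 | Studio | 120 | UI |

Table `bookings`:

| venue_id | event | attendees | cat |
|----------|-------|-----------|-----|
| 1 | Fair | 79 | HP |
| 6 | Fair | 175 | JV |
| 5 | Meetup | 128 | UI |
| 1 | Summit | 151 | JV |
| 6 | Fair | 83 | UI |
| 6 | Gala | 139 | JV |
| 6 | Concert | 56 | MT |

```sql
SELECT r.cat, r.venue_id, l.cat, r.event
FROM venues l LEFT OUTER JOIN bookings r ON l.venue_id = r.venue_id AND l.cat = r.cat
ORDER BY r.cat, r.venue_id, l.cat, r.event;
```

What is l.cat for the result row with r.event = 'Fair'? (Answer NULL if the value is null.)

LEFT JOIN keeps every row from `venues`; unmatched rows get NULL for `bookings`'s columns.
Matching on l.venue_id = r.venue_id AND l.cat = r.cat.
- l row (venue_id=7, cat=UI): no match → kept, r columns NULL.
- l row (venue_id=9, cat=HP): no match → kept, r columns NULL.
- l row (venue_id=1, cat=HP): matches 1 r row(s) → 1 output row(s).
- l row (venue_id=2, cat=MT): no match → kept, r columns NULL.
- l row (venue_id=5, cat=UI): matches 1 r row(s) → 1 output row(s).
- l row (venue_id=9, cat=UI): no match → kept, r columns NULL.

HP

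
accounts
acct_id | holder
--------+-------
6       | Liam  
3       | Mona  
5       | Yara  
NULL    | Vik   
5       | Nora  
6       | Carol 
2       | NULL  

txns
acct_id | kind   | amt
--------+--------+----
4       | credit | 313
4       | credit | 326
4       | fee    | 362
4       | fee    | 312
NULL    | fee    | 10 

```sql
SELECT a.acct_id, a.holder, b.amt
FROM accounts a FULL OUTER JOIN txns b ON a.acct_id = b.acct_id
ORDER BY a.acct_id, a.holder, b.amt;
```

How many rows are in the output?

12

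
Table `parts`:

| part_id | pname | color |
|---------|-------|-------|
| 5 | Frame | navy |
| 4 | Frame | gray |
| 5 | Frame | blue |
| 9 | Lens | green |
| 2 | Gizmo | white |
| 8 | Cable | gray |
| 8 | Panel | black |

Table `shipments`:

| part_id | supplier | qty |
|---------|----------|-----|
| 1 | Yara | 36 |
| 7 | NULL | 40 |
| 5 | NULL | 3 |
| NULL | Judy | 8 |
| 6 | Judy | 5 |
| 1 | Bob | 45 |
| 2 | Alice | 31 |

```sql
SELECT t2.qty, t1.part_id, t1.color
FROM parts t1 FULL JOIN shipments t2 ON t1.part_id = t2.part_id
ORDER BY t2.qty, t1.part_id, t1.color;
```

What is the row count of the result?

FULL OUTER JOIN keeps every row from both sides; unmatched rows get NULL for the other side's columns.
Matching on t1.part_id = t2.part_id. A NULL in a compared column never satisfies the condition.
- t1[0] part_id=5 → 1 match(es) in t2 → 1 row(s).
- t1[1] part_id=4 → no match; kept with NULLs on the t2 side.
- t1[2] part_id=5 → 1 match(es) in t2 → 1 row(s).
- t1[3] part_id=9 → no match; kept with NULLs on the t2 side.
- t1[4] part_id=2 → 1 match(es) in t2 → 1 row(s).
- t1[5] part_id=8 → no match; kept with NULLs on the t2 side.
- t1[6] part_id=8 → no match; kept with NULLs on the t2 side.
- plus 5 unmatched t2 row(s), each kept with NULL t1 columns.
Total: 3 matched + 9 padded = 12 rows.

12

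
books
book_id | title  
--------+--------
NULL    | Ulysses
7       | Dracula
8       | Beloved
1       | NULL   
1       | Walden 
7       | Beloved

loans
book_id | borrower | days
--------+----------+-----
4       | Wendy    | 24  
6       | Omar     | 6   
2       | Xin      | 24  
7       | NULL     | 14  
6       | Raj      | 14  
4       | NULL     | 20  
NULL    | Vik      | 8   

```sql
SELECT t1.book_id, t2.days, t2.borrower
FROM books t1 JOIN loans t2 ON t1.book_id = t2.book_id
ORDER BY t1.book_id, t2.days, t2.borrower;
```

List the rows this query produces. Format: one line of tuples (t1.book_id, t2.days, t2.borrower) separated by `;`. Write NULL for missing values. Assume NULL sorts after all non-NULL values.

(7, 14, NULL); (7, 14, NULL)

INNER JOIN keeps only pairs where the ON condition holds.
Matching on t1.book_id = t2.book_id. A NULL in a compared column never satisfies the condition.
- t1 row (book_id=NULL): no match → dropped.
- t1 row (book_id=7): matches 1 t2 row(s) → 1 output row(s).
- t1 row (book_id=8): no match → dropped.
- t1 row (book_id=1): no match → dropped.
- t1 row (book_id=1): no match → dropped.
- t1 row (book_id=7): matches 1 t2 row(s) → 1 output row(s).
After projecting and ordering:
t1.book_id | t2.days | t2.borrower
7 | 14 | NULL
7 | 14 | NULL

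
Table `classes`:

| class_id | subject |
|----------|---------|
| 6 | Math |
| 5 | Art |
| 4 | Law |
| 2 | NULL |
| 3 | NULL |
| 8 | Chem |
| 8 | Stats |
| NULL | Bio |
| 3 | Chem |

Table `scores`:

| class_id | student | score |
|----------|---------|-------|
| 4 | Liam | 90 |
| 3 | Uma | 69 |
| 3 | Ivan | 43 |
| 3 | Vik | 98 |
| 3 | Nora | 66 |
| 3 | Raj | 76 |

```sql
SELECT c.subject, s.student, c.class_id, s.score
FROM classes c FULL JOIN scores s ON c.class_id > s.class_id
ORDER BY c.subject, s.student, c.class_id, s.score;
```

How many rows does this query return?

33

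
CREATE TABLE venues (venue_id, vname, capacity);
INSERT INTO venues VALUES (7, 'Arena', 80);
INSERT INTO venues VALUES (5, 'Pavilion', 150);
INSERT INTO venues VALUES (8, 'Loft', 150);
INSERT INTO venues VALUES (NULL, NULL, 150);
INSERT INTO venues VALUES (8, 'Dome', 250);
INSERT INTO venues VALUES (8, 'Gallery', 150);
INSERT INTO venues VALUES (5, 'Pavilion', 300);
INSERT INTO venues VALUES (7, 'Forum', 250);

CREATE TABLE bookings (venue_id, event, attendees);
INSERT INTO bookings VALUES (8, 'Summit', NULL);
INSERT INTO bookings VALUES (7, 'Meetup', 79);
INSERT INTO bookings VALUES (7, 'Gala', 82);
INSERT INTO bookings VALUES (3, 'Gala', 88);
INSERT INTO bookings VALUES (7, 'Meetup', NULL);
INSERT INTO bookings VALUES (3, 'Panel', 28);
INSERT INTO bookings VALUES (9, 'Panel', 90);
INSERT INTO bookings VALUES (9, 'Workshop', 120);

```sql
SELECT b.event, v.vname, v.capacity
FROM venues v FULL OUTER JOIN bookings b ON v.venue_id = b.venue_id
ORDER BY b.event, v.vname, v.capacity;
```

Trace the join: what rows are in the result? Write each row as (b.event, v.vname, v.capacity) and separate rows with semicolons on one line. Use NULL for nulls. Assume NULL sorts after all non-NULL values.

(Gala, Arena, 80); (Gala, Forum, 250); (Gala, NULL, NULL); (Meetup, Arena, 80); (Meetup, Arena, 80); (Meetup, Forum, 250); (Meetup, Forum, 250); (Panel, NULL, NULL); (Panel, NULL, NULL); (Summit, Dome, 250); (Summit, Gallery, 150); (Summit, Loft, 150); (Workshop, NULL, NULL); (NULL, Pavilion, 150); (NULL, Pavilion, 300); (NULL, NULL, 150)

FULL OUTER JOIN keeps every row from both sides; unmatched rows get NULL for the other side's columns.
Matching on v.venue_id = b.venue_id. A NULL in a compared column never satisfies the condition.
Matched pairs: 9; unmatched v rows kept: 3; unmatched b rows kept: 4.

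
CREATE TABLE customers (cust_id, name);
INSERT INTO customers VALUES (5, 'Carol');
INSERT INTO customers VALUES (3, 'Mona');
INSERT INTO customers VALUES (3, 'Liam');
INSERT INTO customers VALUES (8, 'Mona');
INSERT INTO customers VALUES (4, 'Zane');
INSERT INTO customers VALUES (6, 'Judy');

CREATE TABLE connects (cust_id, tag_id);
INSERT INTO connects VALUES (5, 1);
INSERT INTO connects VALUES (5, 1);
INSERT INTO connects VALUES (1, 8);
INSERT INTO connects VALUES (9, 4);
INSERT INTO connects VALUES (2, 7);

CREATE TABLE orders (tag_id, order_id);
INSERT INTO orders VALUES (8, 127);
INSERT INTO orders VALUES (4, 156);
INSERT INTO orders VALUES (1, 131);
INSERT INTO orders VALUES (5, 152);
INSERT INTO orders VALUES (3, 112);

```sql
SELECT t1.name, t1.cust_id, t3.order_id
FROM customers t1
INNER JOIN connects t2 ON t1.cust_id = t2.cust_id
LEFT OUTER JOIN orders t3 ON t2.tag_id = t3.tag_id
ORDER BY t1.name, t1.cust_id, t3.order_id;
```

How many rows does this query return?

2

Joins associate left-to-right: customers INNER JOIN connects on cust_id gives 2 intermediate row(s).
Then LEFT JOIN `orders t3` on tag_id: each of those 2 rows is kept; rows whose t2.tag_id has no match in t3 get NULL for t3's columns.
Result: 2 row(s).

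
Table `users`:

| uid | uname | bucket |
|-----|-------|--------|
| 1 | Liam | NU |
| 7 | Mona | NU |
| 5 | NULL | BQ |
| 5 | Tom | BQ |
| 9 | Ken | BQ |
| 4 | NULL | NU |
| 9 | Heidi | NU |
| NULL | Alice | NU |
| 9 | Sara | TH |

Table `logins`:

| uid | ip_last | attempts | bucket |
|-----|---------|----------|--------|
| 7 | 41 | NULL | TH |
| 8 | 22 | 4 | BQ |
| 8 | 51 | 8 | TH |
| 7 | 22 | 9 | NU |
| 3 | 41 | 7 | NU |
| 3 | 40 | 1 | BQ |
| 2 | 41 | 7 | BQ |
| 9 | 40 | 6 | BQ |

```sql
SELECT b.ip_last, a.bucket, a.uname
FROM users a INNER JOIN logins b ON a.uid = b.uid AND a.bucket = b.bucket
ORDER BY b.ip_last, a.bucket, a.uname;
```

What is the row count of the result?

INNER JOIN keeps only pairs where the ON condition holds.
Matching on a.uid = b.uid AND a.bucket = b.bucket. A NULL in a compared column never satisfies the condition.
Matched pairs: 2.
Total: 2 rows.

2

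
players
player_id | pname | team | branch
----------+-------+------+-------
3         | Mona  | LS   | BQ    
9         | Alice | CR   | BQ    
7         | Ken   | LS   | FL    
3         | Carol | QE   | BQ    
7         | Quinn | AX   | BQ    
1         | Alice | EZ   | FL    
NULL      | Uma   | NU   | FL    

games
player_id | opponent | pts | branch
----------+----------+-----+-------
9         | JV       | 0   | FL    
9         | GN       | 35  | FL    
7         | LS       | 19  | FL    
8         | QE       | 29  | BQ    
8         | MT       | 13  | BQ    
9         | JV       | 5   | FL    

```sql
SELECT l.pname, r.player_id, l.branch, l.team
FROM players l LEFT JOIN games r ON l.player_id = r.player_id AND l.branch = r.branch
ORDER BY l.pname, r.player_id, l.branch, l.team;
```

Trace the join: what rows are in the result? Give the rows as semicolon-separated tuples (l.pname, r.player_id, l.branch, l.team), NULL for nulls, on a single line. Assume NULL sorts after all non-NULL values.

(Alice, NULL, BQ, CR); (Alice, NULL, FL, EZ); (Carol, NULL, BQ, QE); (Ken, 7, FL, LS); (Mona, NULL, BQ, LS); (Quinn, NULL, BQ, AX); (Uma, NULL, FL, NU)

LEFT JOIN keeps every row from `players`; unmatched rows get NULL for `games`'s columns.
Matching on l.player_id = r.player_id AND l.branch = r.branch. A NULL in a compared column never satisfies the condition.
- l[0] player_id=3, branch=BQ → no match; kept with NULLs on the r side.
- l[1] player_id=9, branch=BQ → no match; kept with NULLs on the r side.
- l[2] player_id=7, branch=FL → 1 match(es) in r → 1 row(s).
- l[3] player_id=3, branch=BQ → no match; kept with NULLs on the r side.
- l[4] player_id=7, branch=BQ → no match; kept with NULLs on the r side.
- l[5] player_id=1, branch=FL → no match; kept with NULLs on the r side.
- l[6] player_id=NULL, branch=FL → no match; kept with NULLs on the r side.
After projecting and ordering:
l.pname | r.player_id | l.branch | l.team
Alice | NULL | BQ | CR
Alice | NULL | FL | EZ
Carol | NULL | BQ | QE
Ken | 7 | FL | LS
Mona | NULL | BQ | LS
Quinn | NULL | BQ | AX
Uma | NULL | FL | NU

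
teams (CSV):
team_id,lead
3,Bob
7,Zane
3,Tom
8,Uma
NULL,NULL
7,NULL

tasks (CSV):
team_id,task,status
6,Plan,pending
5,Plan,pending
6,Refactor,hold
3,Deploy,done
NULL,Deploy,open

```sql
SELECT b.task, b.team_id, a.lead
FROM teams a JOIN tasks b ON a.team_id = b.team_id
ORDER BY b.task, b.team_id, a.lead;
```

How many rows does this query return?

2

INNER JOIN keeps only pairs where the ON condition holds.
Matching on a.team_id = b.team_id. A NULL in a compared column never satisfies the condition.
- team_id=3: 1 matching b row(s), so 1 row(s) emitted.
- team_id=7: no matching b row, dropped.
- team_id=3: 1 matching b row(s), so 1 row(s) emitted.
- team_id=8: no matching b row, dropped.
- team_id=NULL: no matching b row, dropped.
- team_id=7: no matching b row, dropped.
Total: 2 rows.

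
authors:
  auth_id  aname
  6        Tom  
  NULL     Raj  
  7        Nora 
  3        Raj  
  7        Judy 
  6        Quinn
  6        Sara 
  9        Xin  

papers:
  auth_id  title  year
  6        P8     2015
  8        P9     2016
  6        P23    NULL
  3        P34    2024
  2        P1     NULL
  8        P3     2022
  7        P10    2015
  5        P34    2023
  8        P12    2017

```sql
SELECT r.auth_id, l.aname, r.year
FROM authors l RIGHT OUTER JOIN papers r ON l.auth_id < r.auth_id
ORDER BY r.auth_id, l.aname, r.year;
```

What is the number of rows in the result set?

RIGHT JOIN keeps every row from `papers`; unmatched rows get NULL for `authors`'s columns.
Matching on l.auth_id < r.auth_id. A NULL in a compared column never satisfies the condition.
Matched pairs: 25; unmatched r rows kept: 2.
Total: 25 matched + 2 padded = 27 rows.

27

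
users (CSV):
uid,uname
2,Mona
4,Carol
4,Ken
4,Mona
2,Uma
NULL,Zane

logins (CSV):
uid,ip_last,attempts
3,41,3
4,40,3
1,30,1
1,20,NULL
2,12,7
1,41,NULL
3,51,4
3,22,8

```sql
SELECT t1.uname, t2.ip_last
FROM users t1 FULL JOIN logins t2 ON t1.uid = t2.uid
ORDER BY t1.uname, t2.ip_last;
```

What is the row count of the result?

12

FULL OUTER JOIN keeps every row from both sides; unmatched rows get NULL for the other side's columns.
Matching on t1.uid = t2.uid. A NULL in a compared column never satisfies the condition.
- t1[0] uid=2 → 1 match(es) in t2 → 1 row(s).
- t1[1] uid=4 → 1 match(es) in t2 → 1 row(s).
- t1[2] uid=4 → 1 match(es) in t2 → 1 row(s).
- t1[3] uid=4 → 1 match(es) in t2 → 1 row(s).
- t1[4] uid=2 → 1 match(es) in t2 → 1 row(s).
- t1[5] uid=NULL → no match; kept with NULLs on the t2 side.
- plus 6 unmatched t2 row(s), each kept with NULL t1 columns.
Total: 5 matched + 7 padded = 12 rows.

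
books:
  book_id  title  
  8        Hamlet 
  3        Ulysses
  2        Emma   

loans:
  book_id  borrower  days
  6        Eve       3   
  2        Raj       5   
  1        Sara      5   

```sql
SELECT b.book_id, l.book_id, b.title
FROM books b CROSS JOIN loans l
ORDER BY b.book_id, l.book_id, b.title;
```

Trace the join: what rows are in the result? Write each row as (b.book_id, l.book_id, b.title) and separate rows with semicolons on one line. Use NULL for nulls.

(2, 1, Emma); (2, 2, Emma); (2, 6, Emma); (3, 1, Ulysses); (3, 2, Ulysses); (3, 6, Ulysses); (8, 1, Hamlet); (8, 2, Hamlet); (8, 6, Hamlet)

CROSS JOIN pairs every row of `books` with every row of `loans`: 3 × 3 = 9 rows.
After projecting and ordering:
b.book_id | l.book_id | b.title
2 | 1 | Emma
2 | 2 | Emma
2 | 6 | Emma
3 | 1 | Ulysses
3 | 2 | Ulysses
3 | 6 | Ulysses
8 | 1 | Hamlet
8 | 2 | Hamlet
8 | 6 | Hamlet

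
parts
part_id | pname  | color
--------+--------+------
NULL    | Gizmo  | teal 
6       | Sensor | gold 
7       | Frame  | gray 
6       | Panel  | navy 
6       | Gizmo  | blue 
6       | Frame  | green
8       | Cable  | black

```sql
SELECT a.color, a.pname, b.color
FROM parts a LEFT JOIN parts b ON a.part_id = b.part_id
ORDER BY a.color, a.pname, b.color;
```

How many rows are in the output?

19

LEFT JOIN keeps every row from `parts a`; unmatched rows get NULL for `parts b`'s columns.
Matching on a.part_id = b.part_id. A NULL in a compared column never satisfies the condition.
- part_id=NULL: no b row matches, row kept with b columns NULL.
- part_id=6: 4 matching b row(s), so 4 row(s) emitted.
- part_id=7: 1 matching b row(s), so 1 row(s) emitted.
- part_id=6: 4 matching b row(s), so 4 row(s) emitted.
- part_id=6: 4 matching b row(s), so 4 row(s) emitted.
- part_id=6: 4 matching b row(s), so 4 row(s) emitted.
- part_id=8: 1 matching b row(s), so 1 row(s) emitted.
Total: 18 matched + 1 padded = 19 rows.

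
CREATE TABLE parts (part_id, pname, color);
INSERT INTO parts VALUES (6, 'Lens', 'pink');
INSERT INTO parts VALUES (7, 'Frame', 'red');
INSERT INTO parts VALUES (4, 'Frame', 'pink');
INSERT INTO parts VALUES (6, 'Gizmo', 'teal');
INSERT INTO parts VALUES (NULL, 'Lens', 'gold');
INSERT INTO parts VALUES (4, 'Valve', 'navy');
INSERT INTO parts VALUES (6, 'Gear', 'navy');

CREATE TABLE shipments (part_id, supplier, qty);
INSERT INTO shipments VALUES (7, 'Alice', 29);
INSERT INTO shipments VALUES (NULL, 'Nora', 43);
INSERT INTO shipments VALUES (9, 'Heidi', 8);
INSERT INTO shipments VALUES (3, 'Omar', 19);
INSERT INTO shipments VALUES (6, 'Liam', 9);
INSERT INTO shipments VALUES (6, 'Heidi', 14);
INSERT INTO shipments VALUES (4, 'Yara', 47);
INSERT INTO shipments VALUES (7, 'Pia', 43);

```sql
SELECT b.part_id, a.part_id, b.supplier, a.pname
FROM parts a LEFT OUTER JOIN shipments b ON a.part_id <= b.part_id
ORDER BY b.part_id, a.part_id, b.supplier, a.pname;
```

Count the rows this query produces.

LEFT JOIN keeps every row from `parts`; unmatched rows get NULL for `shipments`'s columns.
Matching on a.part_id <= b.part_id. A NULL in a compared column never satisfies the condition.
Matched pairs: 30; unmatched a rows kept: 1.
Total: 30 matched + 1 padded = 31 rows.

31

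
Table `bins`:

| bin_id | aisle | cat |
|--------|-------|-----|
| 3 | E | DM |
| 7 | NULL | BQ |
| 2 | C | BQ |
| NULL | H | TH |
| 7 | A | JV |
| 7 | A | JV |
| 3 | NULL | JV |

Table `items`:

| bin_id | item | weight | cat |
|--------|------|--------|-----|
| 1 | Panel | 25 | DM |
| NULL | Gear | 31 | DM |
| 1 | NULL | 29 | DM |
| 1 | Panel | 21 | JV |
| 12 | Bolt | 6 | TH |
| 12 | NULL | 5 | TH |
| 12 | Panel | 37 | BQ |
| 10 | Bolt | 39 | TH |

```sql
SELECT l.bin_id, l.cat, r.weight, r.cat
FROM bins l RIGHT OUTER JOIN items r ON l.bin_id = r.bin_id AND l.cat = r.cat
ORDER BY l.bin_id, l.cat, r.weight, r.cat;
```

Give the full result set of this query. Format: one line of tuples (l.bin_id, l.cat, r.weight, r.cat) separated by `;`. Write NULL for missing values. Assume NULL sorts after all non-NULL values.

(NULL, NULL, 5, TH); (NULL, NULL, 6, TH); (NULL, NULL, 21, JV); (NULL, NULL, 25, DM); (NULL, NULL, 29, DM); (NULL, NULL, 31, DM); (NULL, NULL, 37, BQ); (NULL, NULL, 39, TH)

RIGHT JOIN keeps every row from `items`; unmatched rows get NULL for `bins`'s columns.
Matching on l.bin_id = r.bin_id AND l.cat = r.cat. A NULL in a compared column never satisfies the condition.
Matched pairs: 0; unmatched r rows kept: 8.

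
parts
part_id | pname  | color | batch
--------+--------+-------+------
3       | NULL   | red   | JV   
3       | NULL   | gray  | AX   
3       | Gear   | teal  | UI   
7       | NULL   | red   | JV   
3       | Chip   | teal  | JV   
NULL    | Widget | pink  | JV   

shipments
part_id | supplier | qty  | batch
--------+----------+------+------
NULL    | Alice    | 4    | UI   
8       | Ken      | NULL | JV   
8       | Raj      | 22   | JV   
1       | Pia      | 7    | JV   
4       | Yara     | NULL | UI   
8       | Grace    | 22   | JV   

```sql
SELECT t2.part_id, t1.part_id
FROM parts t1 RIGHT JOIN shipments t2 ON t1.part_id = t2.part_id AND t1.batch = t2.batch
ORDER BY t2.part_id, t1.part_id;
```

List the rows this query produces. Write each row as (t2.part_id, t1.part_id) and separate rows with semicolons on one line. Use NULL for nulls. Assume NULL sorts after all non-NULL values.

RIGHT JOIN keeps every row from `shipments`; unmatched rows get NULL for `parts`'s columns.
Matching on t1.part_id = t2.part_id AND t1.batch = t2.batch. A NULL in a compared column never satisfies the condition.
- part_id=3, batch=JV: no matching t2 row.
- part_id=3, batch=AX: no matching t2 row.
- part_id=3, batch=UI: no matching t2 row.
- part_id=7, batch=JV: no matching t2 row.
- part_id=3, batch=JV: no matching t2 row.
- part_id=NULL, batch=JV: no matching t2 row.
- plus 6 unmatched t2 row(s), each kept with NULL t1 columns.
After projecting and ordering:
t2.part_id | t1.part_id
1 | NULL
4 | NULL
8 | NULL
8 | NULL
8 | NULL
NULL | NULL

(1, NULL); (4, NULL); (8, NULL); (8, NULL); (8, NULL); (NULL, NULL)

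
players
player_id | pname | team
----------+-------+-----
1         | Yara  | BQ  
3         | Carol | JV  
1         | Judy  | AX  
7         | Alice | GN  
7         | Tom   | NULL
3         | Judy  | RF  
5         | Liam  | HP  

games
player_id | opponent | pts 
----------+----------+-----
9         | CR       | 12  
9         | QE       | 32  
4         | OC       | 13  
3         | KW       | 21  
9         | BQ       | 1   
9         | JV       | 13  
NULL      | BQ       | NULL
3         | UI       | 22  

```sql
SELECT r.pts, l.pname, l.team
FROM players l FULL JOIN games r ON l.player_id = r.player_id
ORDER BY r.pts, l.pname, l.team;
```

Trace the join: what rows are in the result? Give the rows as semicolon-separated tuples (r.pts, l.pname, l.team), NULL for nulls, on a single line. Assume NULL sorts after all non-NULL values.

(1, NULL, NULL); (12, NULL, NULL); (13, NULL, NULL); (13, NULL, NULL); (21, Carol, JV); (21, Judy, RF); (22, Carol, JV); (22, Judy, RF); (32, NULL, NULL); (NULL, Alice, GN); (NULL, Judy, AX); (NULL, Liam, HP); (NULL, Tom, NULL); (NULL, Yara, BQ); (NULL, NULL, NULL)

FULL OUTER JOIN keeps every row from both sides; unmatched rows get NULL for the other side's columns.
Matching on l.player_id = r.player_id. A NULL in a compared column never satisfies the condition.
- l (player_id=1) has no partner → padded with NULL.
- l (player_id=3) pairs with 2 row(s) of r.
- l (player_id=1) has no partner → padded with NULL.
- l (player_id=7) has no partner → padded with NULL.
- l (player_id=7) has no partner → padded with NULL.
- l (player_id=3) pairs with 2 row(s) of r.
- l (player_id=5) has no partner → padded with NULL.
- 6 r row(s) had no l match → kept, l columns NULL.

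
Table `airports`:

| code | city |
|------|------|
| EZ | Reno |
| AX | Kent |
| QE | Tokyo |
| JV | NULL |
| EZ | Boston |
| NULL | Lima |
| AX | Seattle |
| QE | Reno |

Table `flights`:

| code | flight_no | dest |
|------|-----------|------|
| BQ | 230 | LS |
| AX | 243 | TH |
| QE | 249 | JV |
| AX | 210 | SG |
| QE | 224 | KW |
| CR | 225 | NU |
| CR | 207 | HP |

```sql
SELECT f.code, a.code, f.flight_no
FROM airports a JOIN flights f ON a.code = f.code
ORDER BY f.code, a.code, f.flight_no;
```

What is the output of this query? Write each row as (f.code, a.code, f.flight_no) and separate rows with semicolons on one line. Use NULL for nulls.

(AX, AX, 210); (AX, AX, 210); (AX, AX, 243); (AX, AX, 243); (QE, QE, 224); (QE, QE, 224); (QE, QE, 249); (QE, QE, 249)

INNER JOIN keeps only pairs where the ON condition holds.
Matching on a.code = f.code. A NULL in a compared column never satisfies the condition.
Matched pairs: 8.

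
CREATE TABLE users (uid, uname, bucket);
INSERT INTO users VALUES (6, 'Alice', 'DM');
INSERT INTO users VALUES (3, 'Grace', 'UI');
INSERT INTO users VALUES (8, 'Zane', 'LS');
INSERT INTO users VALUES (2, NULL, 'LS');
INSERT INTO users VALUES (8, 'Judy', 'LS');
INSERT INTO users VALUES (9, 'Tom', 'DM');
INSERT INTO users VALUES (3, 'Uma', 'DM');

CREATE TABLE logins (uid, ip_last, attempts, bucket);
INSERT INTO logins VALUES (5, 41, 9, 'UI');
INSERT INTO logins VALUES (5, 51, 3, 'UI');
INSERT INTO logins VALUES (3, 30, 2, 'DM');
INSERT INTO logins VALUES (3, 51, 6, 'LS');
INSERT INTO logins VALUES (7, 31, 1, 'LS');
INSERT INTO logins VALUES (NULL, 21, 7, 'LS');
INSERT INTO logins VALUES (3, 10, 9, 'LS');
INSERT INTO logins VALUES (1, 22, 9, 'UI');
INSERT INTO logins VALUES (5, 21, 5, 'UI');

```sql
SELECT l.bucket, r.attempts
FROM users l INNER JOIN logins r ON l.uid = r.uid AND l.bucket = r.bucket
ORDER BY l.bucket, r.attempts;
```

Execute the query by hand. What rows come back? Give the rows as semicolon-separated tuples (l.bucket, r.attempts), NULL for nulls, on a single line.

INNER JOIN keeps only pairs where the ON condition holds.
Matching on l.uid = r.uid AND l.bucket = r.bucket. A NULL in a compared column never satisfies the condition.
- l row (uid=6, bucket=DM): no match → dropped.
- l row (uid=3, bucket=UI): no match → dropped.
- l row (uid=8, bucket=LS): no match → dropped.
- l row (uid=2, bucket=LS): no match → dropped.
- l row (uid=8, bucket=LS): no match → dropped.
- l row (uid=9, bucket=DM): no match → dropped.
- l row (uid=3, bucket=DM): matches 1 r row(s) → 1 output row(s).
After projecting and ordering:
l.bucket | r.attempts
DM | 2

(DM, 2)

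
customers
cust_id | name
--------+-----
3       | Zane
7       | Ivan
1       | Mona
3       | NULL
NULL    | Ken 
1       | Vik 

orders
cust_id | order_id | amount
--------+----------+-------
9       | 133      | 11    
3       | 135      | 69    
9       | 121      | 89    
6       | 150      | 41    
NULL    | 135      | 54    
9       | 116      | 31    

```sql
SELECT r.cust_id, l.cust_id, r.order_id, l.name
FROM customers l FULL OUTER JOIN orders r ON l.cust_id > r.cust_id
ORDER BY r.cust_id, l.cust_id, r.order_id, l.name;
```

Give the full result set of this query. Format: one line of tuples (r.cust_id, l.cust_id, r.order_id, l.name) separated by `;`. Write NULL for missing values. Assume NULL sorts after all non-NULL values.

(3, 7, 135, Ivan); (6, 7, 150, Ivan); (9, NULL, 116, NULL); (9, NULL, 121, NULL); (9, NULL, 133, NULL); (NULL, 1, NULL, Mona); (NULL, 1, NULL, Vik); (NULL, 3, NULL, Zane); (NULL, 3, NULL, NULL); (NULL, NULL, 135, NULL); (NULL, NULL, NULL, Ken)

FULL OUTER JOIN keeps every row from both sides; unmatched rows get NULL for the other side's columns.
Matching on l.cust_id > r.cust_id. A NULL in a compared column never satisfies the condition.
Matched pairs: 2; unmatched l rows kept: 5; unmatched r rows kept: 4.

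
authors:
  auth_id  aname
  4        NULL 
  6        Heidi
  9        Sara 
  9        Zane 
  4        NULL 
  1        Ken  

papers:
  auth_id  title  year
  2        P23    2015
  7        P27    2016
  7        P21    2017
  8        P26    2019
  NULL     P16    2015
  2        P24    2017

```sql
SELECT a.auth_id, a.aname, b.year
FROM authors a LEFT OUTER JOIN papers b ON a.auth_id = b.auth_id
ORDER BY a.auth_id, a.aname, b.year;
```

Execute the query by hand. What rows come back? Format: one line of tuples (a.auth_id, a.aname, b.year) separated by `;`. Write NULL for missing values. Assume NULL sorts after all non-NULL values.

(1, Ken, NULL); (4, NULL, NULL); (4, NULL, NULL); (6, Heidi, NULL); (9, Sara, NULL); (9, Zane, NULL)

LEFT JOIN keeps every row from `authors`; unmatched rows get NULL for `papers`'s columns.
Matching on a.auth_id = b.auth_id. A NULL in a compared column never satisfies the condition.
- a row (auth_id=4): no match → kept, b columns NULL.
- a row (auth_id=6): no match → kept, b columns NULL.
- a row (auth_id=9): no match → kept, b columns NULL.
- a row (auth_id=9): no match → kept, b columns NULL.
- a row (auth_id=4): no match → kept, b columns NULL.
- a row (auth_id=1): no match → kept, b columns NULL.
After projecting and ordering:
a.auth_id | a.aname | b.year
1 | Ken | NULL
4 | NULL | NULL
4 | NULL | NULL
6 | Heidi | NULL
9 | Sara | NULL
9 | Zane | NULL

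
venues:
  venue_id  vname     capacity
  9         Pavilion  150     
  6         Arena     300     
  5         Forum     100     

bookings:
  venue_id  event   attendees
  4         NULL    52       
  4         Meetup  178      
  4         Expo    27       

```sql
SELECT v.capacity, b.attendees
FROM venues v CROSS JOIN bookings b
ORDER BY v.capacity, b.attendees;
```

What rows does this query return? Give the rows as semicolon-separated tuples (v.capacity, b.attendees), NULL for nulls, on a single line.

(100, 27); (100, 52); (100, 178); (150, 27); (150, 52); (150, 178); (300, 27); (300, 52); (300, 178)

CROSS JOIN pairs every row of `venues` with every row of `bookings`: 3 × 3 = 9 rows.
After projecting and ordering:
v.capacity | b.attendees
100 | 27
100 | 52
100 | 178
150 | 27
150 | 52
150 | 178
300 | 27
300 | 52
300 | 178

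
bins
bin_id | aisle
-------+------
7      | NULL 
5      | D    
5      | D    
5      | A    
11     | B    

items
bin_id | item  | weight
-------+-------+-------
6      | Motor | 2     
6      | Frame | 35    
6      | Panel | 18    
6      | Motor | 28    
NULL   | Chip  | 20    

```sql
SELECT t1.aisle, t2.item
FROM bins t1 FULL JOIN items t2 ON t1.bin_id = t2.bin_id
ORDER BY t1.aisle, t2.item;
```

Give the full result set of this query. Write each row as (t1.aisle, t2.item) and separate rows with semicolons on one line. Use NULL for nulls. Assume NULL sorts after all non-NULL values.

FULL OUTER JOIN keeps every row from both sides; unmatched rows get NULL for the other side's columns.
Matching on t1.bin_id = t2.bin_id. A NULL in a compared column never satisfies the condition.
Matched pairs: 0; unmatched t1 rows kept: 5; unmatched t2 rows kept: 5.

(A, NULL); (B, NULL); (D, NULL); (D, NULL); (NULL, Chip); (NULL, Frame); (NULL, Motor); (NULL, Motor); (NULL, Panel); (NULL, NULL)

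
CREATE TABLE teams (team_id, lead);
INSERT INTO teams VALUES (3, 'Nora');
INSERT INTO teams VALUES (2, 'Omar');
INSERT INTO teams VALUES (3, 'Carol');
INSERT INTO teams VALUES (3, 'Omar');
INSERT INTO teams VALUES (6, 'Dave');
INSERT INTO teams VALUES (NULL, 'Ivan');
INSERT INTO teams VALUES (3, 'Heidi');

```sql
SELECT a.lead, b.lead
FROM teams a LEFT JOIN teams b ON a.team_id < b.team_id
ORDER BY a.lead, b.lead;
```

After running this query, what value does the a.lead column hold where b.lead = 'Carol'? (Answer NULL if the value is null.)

Omar

LEFT JOIN keeps every row from `teams a`; unmatched rows get NULL for `teams b`'s columns.
Matching on a.team_id < b.team_id. A NULL in a compared column never satisfies the condition.
- a[0] team_id=3 → 1 match(es) in b → 1 row(s).
- a[1] team_id=2 → 5 match(es) in b → 5 row(s).
- a[2] team_id=3 → 1 match(es) in b → 1 row(s).
- a[3] team_id=3 → 1 match(es) in b → 1 row(s).
- a[4] team_id=6 → no match; kept with NULLs on the b side.
- a[5] team_id=NULL → no match; kept with NULLs on the b side.
- a[6] team_id=3 → 1 match(es) in b → 1 row(s).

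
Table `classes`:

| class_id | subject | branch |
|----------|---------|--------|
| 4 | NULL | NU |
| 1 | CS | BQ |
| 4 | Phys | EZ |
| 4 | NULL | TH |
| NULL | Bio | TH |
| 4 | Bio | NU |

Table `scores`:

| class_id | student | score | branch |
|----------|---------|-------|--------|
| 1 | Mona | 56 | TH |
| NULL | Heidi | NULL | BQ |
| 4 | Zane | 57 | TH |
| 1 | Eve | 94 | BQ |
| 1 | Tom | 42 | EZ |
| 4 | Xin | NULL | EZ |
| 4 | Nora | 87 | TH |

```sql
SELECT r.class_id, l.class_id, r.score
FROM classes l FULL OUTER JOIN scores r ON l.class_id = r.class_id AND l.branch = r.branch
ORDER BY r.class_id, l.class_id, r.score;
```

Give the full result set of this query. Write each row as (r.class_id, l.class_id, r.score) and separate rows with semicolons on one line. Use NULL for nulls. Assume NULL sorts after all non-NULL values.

FULL OUTER JOIN keeps every row from both sides; unmatched rows get NULL for the other side's columns.
Matching on l.class_id = r.class_id AND l.branch = r.branch. A NULL in a compared column never satisfies the condition.
- class_id=4, branch=NU: no r row matches, row kept with r columns NULL.
- class_id=1, branch=BQ: 1 matching r row(s), so 1 row(s) emitted.
- class_id=4, branch=EZ: 1 matching r row(s), so 1 row(s) emitted.
- class_id=4, branch=TH: 2 matching r row(s), so 2 row(s) emitted.
- class_id=NULL, branch=TH: no r row matches, row kept with r columns NULL.
- class_id=4, branch=NU: no r row matches, row kept with r columns NULL.
- 3 row(s) from r found no l partner → padded with NULL.
After projecting and ordering:
r.class_id | l.class_id | r.score
1 | 1 | 94
1 | NULL | 42
1 | NULL | 56
4 | 4 | 57
4 | 4 | 87
4 | 4 | NULL
NULL | 4 | NULL
NULL | 4 | NULL
NULL | NULL | NULL
NULL | NULL | NULL

(1, 1, 94); (1, NULL, 42); (1, NULL, 56); (4, 4, 57); (4, 4, 87); (4, 4, NULL); (NULL, 4, NULL); (NULL, 4, NULL); (NULL, NULL, NULL); (NULL, NULL, NULL)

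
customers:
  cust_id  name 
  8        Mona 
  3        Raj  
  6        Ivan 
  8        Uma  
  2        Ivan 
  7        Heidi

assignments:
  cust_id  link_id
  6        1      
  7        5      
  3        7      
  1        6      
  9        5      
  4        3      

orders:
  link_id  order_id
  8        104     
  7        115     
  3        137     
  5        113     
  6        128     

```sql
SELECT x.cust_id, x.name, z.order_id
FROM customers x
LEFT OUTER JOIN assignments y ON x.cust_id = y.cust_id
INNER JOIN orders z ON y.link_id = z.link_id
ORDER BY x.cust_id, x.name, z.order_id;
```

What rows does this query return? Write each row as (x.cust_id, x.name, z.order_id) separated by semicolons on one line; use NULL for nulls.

(3, Raj, 115); (7, Heidi, 113)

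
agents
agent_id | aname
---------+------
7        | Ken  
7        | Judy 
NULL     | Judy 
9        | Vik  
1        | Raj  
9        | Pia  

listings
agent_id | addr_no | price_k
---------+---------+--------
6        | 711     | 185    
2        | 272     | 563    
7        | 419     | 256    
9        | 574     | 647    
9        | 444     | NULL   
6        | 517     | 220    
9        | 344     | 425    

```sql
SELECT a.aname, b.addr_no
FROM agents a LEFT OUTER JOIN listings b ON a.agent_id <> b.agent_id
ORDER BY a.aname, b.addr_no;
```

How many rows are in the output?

28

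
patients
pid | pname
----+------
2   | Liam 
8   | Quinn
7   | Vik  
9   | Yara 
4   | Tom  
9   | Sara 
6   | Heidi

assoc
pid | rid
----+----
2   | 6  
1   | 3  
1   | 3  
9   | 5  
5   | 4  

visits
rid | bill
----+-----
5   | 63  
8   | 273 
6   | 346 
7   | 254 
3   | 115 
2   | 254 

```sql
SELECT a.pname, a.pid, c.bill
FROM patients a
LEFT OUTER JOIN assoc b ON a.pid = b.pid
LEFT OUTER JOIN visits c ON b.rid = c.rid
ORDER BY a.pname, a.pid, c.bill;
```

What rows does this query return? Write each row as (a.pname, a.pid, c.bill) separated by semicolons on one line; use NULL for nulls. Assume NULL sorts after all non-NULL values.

(Heidi, 6, NULL); (Liam, 2, 346); (Quinn, 8, NULL); (Sara, 9, 63); (Tom, 4, NULL); (Vik, 7, NULL); (Yara, 9, 63)

Evaluate left to right. First `patients a LEFT JOIN assoc b` on pid: 7 row(s).
Then LEFT JOIN `visits c` on rid: each of those 7 rows is kept; rows whose b.rid has no match in c get NULL for c's columns.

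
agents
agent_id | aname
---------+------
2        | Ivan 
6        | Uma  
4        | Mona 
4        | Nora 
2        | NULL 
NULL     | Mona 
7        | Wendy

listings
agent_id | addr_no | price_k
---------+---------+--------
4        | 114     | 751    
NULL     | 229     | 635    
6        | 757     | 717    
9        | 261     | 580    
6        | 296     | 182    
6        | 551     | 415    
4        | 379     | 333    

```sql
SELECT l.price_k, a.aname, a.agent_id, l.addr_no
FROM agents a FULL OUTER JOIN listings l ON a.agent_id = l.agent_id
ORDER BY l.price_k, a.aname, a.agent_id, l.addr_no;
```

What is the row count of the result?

FULL OUTER JOIN keeps every row from both sides; unmatched rows get NULL for the other side's columns.
Matching on a.agent_id = l.agent_id. A NULL in a compared column never satisfies the condition.
- a (agent_id=2) has no partner → padded with NULL.
- a (agent_id=6) pairs with 3 row(s) of l.
- a (agent_id=4) pairs with 2 row(s) of l.
- a (agent_id=4) pairs with 2 row(s) of l.
- a (agent_id=2) has no partner → padded with NULL.
- a (agent_id=NULL) has no partner → padded with NULL.
- a (agent_id=7) has no partner → padded with NULL.
- plus 2 unmatched l row(s), each kept with NULL a columns.
Total: 7 matched + 6 padded = 13 rows.

13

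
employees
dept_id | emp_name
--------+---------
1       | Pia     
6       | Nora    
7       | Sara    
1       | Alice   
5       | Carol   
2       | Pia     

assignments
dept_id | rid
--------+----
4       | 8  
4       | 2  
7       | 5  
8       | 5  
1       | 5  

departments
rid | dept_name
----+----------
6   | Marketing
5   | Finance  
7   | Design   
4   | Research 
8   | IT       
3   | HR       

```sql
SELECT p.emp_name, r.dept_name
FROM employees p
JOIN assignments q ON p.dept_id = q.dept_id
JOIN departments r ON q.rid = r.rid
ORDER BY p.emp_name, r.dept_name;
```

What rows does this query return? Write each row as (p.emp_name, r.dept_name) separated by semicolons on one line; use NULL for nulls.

(Alice, Finance); (Pia, Finance); (Sara, Finance)

Evaluate left to right. First `employees p INNER JOIN assignments q` on dept_id: 3 row(s).
Then INNER JOIN `departments r` on rid: keep only rows whose q.rid appears in r.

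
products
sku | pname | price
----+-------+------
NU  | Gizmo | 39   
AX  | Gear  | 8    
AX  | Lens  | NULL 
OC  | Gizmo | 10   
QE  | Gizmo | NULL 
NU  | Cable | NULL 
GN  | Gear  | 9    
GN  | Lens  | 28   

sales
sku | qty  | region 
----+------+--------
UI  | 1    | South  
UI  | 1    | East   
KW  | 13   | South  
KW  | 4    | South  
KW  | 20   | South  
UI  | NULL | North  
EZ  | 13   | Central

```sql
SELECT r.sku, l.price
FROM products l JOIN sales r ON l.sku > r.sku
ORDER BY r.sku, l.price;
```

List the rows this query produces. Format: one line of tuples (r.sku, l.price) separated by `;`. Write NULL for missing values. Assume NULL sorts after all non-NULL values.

(EZ, 9); (EZ, 10); (EZ, 28); (EZ, 39); (EZ, NULL); (EZ, NULL); (KW, 10); (KW, 10); (KW, 10); (KW, 39); (KW, 39); (KW, 39); (KW, NULL); (KW, NULL); (KW, NULL); (KW, NULL); (KW, NULL); (KW, NULL)

INNER JOIN keeps only pairs where the ON condition holds.
Matching on l.sku > r.sku.
- sku=NU: 4 matching r row(s), so 4 row(s) emitted.
- sku=AX: no matching r row, dropped.
- sku=AX: no matching r row, dropped.
- sku=OC: 4 matching r row(s), so 4 row(s) emitted.
- sku=QE: 4 matching r row(s), so 4 row(s) emitted.
- sku=NU: 4 matching r row(s), so 4 row(s) emitted.
- sku=GN: 1 matching r row(s), so 1 row(s) emitted.
- sku=GN: 1 matching r row(s), so 1 row(s) emitted.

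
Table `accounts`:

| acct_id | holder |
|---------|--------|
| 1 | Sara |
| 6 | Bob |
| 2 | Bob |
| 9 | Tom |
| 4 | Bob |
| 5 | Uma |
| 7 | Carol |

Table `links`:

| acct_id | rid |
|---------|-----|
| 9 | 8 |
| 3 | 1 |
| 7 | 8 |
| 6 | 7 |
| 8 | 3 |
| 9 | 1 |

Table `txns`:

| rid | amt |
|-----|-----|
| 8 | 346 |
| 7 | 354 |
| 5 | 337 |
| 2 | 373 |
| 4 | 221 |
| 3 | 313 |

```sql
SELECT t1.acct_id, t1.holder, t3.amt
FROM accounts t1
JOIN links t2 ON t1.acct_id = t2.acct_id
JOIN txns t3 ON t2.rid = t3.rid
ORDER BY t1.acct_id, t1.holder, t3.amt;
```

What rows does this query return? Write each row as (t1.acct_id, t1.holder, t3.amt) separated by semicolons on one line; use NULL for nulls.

Evaluate left to right. First `accounts t1 INNER JOIN links t2` on acct_id: 4 row(s).
Then INNER JOIN `txns t3` on rid: keep only rows whose t2.rid appears in t3.

(6, Bob, 354); (7, Carol, 346); (9, Tom, 346)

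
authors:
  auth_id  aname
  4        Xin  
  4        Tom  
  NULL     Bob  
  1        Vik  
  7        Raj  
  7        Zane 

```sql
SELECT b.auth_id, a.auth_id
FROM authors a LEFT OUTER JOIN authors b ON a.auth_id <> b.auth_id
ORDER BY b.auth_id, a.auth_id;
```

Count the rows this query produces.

17

LEFT JOIN keeps every row from `authors a`; unmatched rows get NULL for `authors b`'s columns.
Matching on a.auth_id <> b.auth_id. A NULL in a compared column never satisfies the condition.
- a row (auth_id=4): matches 3 b row(s) → 3 output row(s).
- a row (auth_id=4): matches 3 b row(s) → 3 output row(s).
- a row (auth_id=NULL): no match → kept, b columns NULL.
- a row (auth_id=1): matches 4 b row(s) → 4 output row(s).
- a row (auth_id=7): matches 3 b row(s) → 3 output row(s).
- a row (auth_id=7): matches 3 b row(s) → 3 output row(s).
Total: 16 matched + 1 padded = 17 rows.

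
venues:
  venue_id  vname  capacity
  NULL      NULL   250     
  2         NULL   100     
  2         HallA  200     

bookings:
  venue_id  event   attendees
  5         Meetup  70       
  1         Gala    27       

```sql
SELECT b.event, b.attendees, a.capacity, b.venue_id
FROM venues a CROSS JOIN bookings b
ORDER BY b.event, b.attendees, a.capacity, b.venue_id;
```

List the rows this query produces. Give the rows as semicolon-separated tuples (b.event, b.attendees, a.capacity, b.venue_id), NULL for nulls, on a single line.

(Gala, 27, 100, 1); (Gala, 27, 200, 1); (Gala, 27, 250, 1); (Meetup, 70, 100, 5); (Meetup, 70, 200, 5); (Meetup, 70, 250, 5)

CROSS JOIN pairs every row of `venues` with every row of `bookings`: 3 × 2 = 6 rows.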